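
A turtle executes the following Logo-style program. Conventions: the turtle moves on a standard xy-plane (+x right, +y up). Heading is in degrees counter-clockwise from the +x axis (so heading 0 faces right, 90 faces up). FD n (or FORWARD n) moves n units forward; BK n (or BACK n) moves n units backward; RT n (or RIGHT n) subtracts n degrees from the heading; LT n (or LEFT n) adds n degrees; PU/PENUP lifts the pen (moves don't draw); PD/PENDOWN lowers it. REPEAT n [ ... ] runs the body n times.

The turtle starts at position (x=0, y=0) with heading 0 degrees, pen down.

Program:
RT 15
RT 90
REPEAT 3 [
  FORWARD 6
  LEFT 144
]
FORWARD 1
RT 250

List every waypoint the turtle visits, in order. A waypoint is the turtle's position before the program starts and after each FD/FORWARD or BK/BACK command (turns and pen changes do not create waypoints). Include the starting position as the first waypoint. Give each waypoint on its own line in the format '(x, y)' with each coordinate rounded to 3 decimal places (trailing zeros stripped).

Executing turtle program step by step:
Start: pos=(0,0), heading=0, pen down
RT 15: heading 0 -> 345
RT 90: heading 345 -> 255
REPEAT 3 [
  -- iteration 1/3 --
  FD 6: (0,0) -> (-1.553,-5.796) [heading=255, draw]
  LT 144: heading 255 -> 39
  -- iteration 2/3 --
  FD 6: (-1.553,-5.796) -> (3.11,-2.02) [heading=39, draw]
  LT 144: heading 39 -> 183
  -- iteration 3/3 --
  FD 6: (3.11,-2.02) -> (-2.882,-2.334) [heading=183, draw]
  LT 144: heading 183 -> 327
]
FD 1: (-2.882,-2.334) -> (-2.043,-2.878) [heading=327, draw]
RT 250: heading 327 -> 77
Final: pos=(-2.043,-2.878), heading=77, 4 segment(s) drawn
Waypoints (5 total):
(0, 0)
(-1.553, -5.796)
(3.11, -2.02)
(-2.882, -2.334)
(-2.043, -2.878)

Answer: (0, 0)
(-1.553, -5.796)
(3.11, -2.02)
(-2.882, -2.334)
(-2.043, -2.878)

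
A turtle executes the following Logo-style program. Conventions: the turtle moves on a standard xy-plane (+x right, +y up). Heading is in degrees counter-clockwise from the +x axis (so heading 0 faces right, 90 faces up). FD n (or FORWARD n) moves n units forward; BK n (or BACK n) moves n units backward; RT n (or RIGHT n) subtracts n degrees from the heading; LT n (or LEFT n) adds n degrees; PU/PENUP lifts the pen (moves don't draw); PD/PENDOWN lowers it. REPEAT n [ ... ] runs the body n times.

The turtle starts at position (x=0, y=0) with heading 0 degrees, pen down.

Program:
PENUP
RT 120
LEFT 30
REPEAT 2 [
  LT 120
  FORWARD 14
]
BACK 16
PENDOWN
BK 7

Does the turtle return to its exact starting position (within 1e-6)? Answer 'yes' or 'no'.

Executing turtle program step by step:
Start: pos=(0,0), heading=0, pen down
PU: pen up
RT 120: heading 0 -> 240
LT 30: heading 240 -> 270
REPEAT 2 [
  -- iteration 1/2 --
  LT 120: heading 270 -> 30
  FD 14: (0,0) -> (12.124,7) [heading=30, move]
  -- iteration 2/2 --
  LT 120: heading 30 -> 150
  FD 14: (12.124,7) -> (0,14) [heading=150, move]
]
BK 16: (0,14) -> (13.856,6) [heading=150, move]
PD: pen down
BK 7: (13.856,6) -> (19.919,2.5) [heading=150, draw]
Final: pos=(19.919,2.5), heading=150, 1 segment(s) drawn

Start position: (0, 0)
Final position: (19.919, 2.5)
Distance = 20.075; >= 1e-6 -> NOT closed

Answer: no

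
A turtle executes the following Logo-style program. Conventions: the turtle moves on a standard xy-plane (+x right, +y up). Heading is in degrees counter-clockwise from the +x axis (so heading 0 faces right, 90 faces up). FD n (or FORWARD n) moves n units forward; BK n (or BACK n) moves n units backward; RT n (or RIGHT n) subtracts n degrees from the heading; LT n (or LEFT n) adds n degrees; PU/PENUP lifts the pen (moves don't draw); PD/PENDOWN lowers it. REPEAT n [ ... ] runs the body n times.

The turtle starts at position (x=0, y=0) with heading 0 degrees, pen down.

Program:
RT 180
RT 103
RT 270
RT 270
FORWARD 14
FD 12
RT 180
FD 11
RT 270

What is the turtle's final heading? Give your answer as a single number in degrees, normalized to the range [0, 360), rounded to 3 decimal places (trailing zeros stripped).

Executing turtle program step by step:
Start: pos=(0,0), heading=0, pen down
RT 180: heading 0 -> 180
RT 103: heading 180 -> 77
RT 270: heading 77 -> 167
RT 270: heading 167 -> 257
FD 14: (0,0) -> (-3.149,-13.641) [heading=257, draw]
FD 12: (-3.149,-13.641) -> (-5.849,-25.334) [heading=257, draw]
RT 180: heading 257 -> 77
FD 11: (-5.849,-25.334) -> (-3.374,-14.616) [heading=77, draw]
RT 270: heading 77 -> 167
Final: pos=(-3.374,-14.616), heading=167, 3 segment(s) drawn

Answer: 167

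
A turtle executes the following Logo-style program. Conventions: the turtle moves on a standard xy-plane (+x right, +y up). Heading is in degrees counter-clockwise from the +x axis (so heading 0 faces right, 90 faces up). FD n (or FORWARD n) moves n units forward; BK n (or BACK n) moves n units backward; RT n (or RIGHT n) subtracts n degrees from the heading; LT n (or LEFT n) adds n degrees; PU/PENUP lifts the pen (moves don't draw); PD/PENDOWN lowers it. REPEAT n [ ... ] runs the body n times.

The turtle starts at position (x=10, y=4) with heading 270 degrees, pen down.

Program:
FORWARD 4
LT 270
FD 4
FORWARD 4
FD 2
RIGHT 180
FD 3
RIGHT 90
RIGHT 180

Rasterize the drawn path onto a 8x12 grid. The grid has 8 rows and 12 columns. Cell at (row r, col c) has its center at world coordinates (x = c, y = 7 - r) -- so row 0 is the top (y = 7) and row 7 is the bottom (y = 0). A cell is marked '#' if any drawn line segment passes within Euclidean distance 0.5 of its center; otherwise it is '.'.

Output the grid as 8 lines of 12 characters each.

Answer: ............
............
............
..........#.
..........#.
..........#.
..........#.
###########.

Derivation:
Segment 0: (10,4) -> (10,0)
Segment 1: (10,0) -> (6,0)
Segment 2: (6,0) -> (2,0)
Segment 3: (2,0) -> (0,0)
Segment 4: (0,0) -> (3,0)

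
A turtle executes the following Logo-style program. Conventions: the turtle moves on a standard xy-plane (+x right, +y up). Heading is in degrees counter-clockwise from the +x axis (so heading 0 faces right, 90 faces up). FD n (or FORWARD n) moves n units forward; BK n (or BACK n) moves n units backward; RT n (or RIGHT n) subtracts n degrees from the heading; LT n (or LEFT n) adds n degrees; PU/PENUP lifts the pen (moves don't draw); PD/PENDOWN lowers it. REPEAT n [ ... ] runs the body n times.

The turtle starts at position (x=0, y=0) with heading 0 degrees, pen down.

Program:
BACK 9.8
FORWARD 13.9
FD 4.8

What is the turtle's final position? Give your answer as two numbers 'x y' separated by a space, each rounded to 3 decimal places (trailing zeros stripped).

Answer: 8.9 0

Derivation:
Executing turtle program step by step:
Start: pos=(0,0), heading=0, pen down
BK 9.8: (0,0) -> (-9.8,0) [heading=0, draw]
FD 13.9: (-9.8,0) -> (4.1,0) [heading=0, draw]
FD 4.8: (4.1,0) -> (8.9,0) [heading=0, draw]
Final: pos=(8.9,0), heading=0, 3 segment(s) drawn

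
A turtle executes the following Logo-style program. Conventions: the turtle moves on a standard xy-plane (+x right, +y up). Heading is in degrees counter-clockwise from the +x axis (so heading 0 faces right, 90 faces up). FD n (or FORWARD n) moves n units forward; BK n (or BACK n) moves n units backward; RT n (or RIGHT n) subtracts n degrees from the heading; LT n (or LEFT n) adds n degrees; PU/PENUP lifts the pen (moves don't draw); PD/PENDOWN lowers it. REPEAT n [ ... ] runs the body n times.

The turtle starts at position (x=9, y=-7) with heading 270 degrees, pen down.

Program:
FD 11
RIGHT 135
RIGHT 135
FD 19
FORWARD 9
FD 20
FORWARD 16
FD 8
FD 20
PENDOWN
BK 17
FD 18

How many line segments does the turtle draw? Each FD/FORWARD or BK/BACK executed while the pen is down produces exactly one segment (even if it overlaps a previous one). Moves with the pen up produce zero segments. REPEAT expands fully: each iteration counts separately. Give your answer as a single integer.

Answer: 9

Derivation:
Executing turtle program step by step:
Start: pos=(9,-7), heading=270, pen down
FD 11: (9,-7) -> (9,-18) [heading=270, draw]
RT 135: heading 270 -> 135
RT 135: heading 135 -> 0
FD 19: (9,-18) -> (28,-18) [heading=0, draw]
FD 9: (28,-18) -> (37,-18) [heading=0, draw]
FD 20: (37,-18) -> (57,-18) [heading=0, draw]
FD 16: (57,-18) -> (73,-18) [heading=0, draw]
FD 8: (73,-18) -> (81,-18) [heading=0, draw]
FD 20: (81,-18) -> (101,-18) [heading=0, draw]
PD: pen down
BK 17: (101,-18) -> (84,-18) [heading=0, draw]
FD 18: (84,-18) -> (102,-18) [heading=0, draw]
Final: pos=(102,-18), heading=0, 9 segment(s) drawn
Segments drawn: 9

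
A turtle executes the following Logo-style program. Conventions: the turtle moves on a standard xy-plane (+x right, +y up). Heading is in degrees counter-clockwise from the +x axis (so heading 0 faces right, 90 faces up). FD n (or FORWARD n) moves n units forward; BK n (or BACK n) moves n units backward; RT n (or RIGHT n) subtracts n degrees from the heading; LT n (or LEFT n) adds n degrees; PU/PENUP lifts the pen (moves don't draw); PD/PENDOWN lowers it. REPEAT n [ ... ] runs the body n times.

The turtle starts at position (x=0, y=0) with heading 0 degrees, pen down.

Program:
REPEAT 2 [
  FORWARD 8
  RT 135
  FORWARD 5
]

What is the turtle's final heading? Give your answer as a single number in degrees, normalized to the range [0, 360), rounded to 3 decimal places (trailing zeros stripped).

Executing turtle program step by step:
Start: pos=(0,0), heading=0, pen down
REPEAT 2 [
  -- iteration 1/2 --
  FD 8: (0,0) -> (8,0) [heading=0, draw]
  RT 135: heading 0 -> 225
  FD 5: (8,0) -> (4.464,-3.536) [heading=225, draw]
  -- iteration 2/2 --
  FD 8: (4.464,-3.536) -> (-1.192,-9.192) [heading=225, draw]
  RT 135: heading 225 -> 90
  FD 5: (-1.192,-9.192) -> (-1.192,-4.192) [heading=90, draw]
]
Final: pos=(-1.192,-4.192), heading=90, 4 segment(s) drawn

Answer: 90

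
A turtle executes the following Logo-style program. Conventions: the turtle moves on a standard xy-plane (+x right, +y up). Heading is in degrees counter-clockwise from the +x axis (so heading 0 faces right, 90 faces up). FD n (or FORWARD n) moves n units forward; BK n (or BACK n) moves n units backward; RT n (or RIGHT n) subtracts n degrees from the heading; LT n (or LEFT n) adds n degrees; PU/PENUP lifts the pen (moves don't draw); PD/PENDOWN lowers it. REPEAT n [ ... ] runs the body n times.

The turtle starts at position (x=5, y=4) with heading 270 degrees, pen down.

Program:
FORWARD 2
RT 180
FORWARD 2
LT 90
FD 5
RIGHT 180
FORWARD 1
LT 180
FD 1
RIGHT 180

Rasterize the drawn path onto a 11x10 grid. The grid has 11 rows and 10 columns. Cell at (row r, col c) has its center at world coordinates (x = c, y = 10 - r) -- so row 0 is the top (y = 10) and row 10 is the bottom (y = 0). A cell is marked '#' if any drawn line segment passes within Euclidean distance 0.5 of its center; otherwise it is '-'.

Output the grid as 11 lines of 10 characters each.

Segment 0: (5,4) -> (5,2)
Segment 1: (5,2) -> (5,4)
Segment 2: (5,4) -> (0,4)
Segment 3: (0,4) -> (1,4)
Segment 4: (1,4) -> (0,4)

Answer: ----------
----------
----------
----------
----------
----------
######----
-----#----
-----#----
----------
----------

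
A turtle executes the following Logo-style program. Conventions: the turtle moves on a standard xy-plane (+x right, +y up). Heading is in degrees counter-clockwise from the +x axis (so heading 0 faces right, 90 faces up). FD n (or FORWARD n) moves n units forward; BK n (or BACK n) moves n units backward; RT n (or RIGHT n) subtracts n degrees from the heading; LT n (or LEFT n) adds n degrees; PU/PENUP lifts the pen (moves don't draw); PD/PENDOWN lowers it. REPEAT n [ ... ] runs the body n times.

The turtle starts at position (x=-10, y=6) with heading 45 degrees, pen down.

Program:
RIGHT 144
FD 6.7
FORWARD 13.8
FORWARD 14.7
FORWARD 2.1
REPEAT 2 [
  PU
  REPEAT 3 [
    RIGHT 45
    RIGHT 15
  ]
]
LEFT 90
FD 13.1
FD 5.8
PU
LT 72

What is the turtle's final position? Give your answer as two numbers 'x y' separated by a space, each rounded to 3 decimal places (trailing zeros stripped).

Answer: 2.832 -33.797

Derivation:
Executing turtle program step by step:
Start: pos=(-10,6), heading=45, pen down
RT 144: heading 45 -> 261
FD 6.7: (-10,6) -> (-11.048,-0.618) [heading=261, draw]
FD 13.8: (-11.048,-0.618) -> (-13.207,-14.248) [heading=261, draw]
FD 14.7: (-13.207,-14.248) -> (-15.506,-28.767) [heading=261, draw]
FD 2.1: (-15.506,-28.767) -> (-15.835,-30.841) [heading=261, draw]
REPEAT 2 [
  -- iteration 1/2 --
  PU: pen up
  REPEAT 3 [
    -- iteration 1/3 --
    RT 45: heading 261 -> 216
    RT 15: heading 216 -> 201
    -- iteration 2/3 --
    RT 45: heading 201 -> 156
    RT 15: heading 156 -> 141
    -- iteration 3/3 --
    RT 45: heading 141 -> 96
    RT 15: heading 96 -> 81
  ]
  -- iteration 2/2 --
  PU: pen up
  REPEAT 3 [
    -- iteration 1/3 --
    RT 45: heading 81 -> 36
    RT 15: heading 36 -> 21
    -- iteration 2/3 --
    RT 45: heading 21 -> 336
    RT 15: heading 336 -> 321
    -- iteration 3/3 --
    RT 45: heading 321 -> 276
    RT 15: heading 276 -> 261
  ]
]
LT 90: heading 261 -> 351
FD 13.1: (-15.835,-30.841) -> (-2.896,-32.89) [heading=351, move]
FD 5.8: (-2.896,-32.89) -> (2.832,-33.797) [heading=351, move]
PU: pen up
LT 72: heading 351 -> 63
Final: pos=(2.832,-33.797), heading=63, 4 segment(s) drawn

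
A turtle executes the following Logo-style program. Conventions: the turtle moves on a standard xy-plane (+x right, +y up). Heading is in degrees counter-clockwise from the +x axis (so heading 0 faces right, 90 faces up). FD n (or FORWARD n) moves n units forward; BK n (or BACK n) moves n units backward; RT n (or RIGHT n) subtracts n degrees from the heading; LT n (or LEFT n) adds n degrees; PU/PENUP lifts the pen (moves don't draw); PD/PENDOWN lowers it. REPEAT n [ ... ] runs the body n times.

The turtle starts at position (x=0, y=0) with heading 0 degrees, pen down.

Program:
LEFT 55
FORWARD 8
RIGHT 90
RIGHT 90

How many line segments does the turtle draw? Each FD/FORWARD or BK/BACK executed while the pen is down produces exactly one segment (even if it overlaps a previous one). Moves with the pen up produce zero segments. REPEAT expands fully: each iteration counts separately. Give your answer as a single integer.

Executing turtle program step by step:
Start: pos=(0,0), heading=0, pen down
LT 55: heading 0 -> 55
FD 8: (0,0) -> (4.589,6.553) [heading=55, draw]
RT 90: heading 55 -> 325
RT 90: heading 325 -> 235
Final: pos=(4.589,6.553), heading=235, 1 segment(s) drawn
Segments drawn: 1

Answer: 1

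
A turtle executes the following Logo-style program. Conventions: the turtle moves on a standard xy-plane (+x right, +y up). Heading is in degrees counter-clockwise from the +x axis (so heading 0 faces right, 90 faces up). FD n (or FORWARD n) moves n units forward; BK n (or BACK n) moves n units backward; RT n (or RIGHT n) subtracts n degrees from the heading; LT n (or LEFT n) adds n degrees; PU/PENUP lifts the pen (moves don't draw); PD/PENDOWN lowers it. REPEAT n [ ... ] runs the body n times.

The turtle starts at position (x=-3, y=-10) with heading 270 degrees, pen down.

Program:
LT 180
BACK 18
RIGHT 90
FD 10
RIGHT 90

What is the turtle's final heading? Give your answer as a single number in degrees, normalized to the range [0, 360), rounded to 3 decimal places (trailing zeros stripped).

Answer: 270

Derivation:
Executing turtle program step by step:
Start: pos=(-3,-10), heading=270, pen down
LT 180: heading 270 -> 90
BK 18: (-3,-10) -> (-3,-28) [heading=90, draw]
RT 90: heading 90 -> 0
FD 10: (-3,-28) -> (7,-28) [heading=0, draw]
RT 90: heading 0 -> 270
Final: pos=(7,-28), heading=270, 2 segment(s) drawn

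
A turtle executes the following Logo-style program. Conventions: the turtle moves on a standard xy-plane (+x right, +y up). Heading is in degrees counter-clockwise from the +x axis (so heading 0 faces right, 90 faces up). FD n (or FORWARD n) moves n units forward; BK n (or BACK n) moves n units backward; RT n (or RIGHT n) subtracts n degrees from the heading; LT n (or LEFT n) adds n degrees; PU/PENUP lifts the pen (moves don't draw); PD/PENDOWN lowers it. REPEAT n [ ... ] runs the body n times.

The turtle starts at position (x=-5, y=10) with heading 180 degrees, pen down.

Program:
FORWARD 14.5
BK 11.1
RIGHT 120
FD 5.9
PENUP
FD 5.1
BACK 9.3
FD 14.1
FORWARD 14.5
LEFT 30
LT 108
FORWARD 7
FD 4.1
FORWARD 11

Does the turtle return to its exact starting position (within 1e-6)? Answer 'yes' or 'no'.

Executing turtle program step by step:
Start: pos=(-5,10), heading=180, pen down
FD 14.5: (-5,10) -> (-19.5,10) [heading=180, draw]
BK 11.1: (-19.5,10) -> (-8.4,10) [heading=180, draw]
RT 120: heading 180 -> 60
FD 5.9: (-8.4,10) -> (-5.45,15.11) [heading=60, draw]
PU: pen up
FD 5.1: (-5.45,15.11) -> (-2.9,19.526) [heading=60, move]
BK 9.3: (-2.9,19.526) -> (-7.55,11.472) [heading=60, move]
FD 14.1: (-7.55,11.472) -> (-0.5,23.683) [heading=60, move]
FD 14.5: (-0.5,23.683) -> (6.75,36.241) [heading=60, move]
LT 30: heading 60 -> 90
LT 108: heading 90 -> 198
FD 7: (6.75,36.241) -> (0.093,34.077) [heading=198, move]
FD 4.1: (0.093,34.077) -> (-3.807,32.81) [heading=198, move]
FD 11: (-3.807,32.81) -> (-14.268,29.411) [heading=198, move]
Final: pos=(-14.268,29.411), heading=198, 3 segment(s) drawn

Start position: (-5, 10)
Final position: (-14.268, 29.411)
Distance = 21.51; >= 1e-6 -> NOT closed

Answer: no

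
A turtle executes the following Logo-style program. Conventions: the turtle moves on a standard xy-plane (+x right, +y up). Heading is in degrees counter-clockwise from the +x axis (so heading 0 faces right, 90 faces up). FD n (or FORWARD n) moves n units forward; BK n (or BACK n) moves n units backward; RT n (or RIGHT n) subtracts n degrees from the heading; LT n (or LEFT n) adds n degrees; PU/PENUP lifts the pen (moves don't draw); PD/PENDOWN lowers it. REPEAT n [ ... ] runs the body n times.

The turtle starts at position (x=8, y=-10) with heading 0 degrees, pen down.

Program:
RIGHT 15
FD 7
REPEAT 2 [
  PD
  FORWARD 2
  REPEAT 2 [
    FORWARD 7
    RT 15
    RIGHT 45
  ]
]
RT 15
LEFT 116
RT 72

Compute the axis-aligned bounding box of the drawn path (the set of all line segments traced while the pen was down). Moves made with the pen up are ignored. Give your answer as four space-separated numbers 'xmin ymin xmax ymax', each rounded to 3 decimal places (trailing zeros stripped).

Answer: 8 -27.267 25.267 -10

Derivation:
Executing turtle program step by step:
Start: pos=(8,-10), heading=0, pen down
RT 15: heading 0 -> 345
FD 7: (8,-10) -> (14.761,-11.812) [heading=345, draw]
REPEAT 2 [
  -- iteration 1/2 --
  PD: pen down
  FD 2: (14.761,-11.812) -> (16.693,-12.329) [heading=345, draw]
  REPEAT 2 [
    -- iteration 1/2 --
    FD 7: (16.693,-12.329) -> (23.455,-14.141) [heading=345, draw]
    RT 15: heading 345 -> 330
    RT 45: heading 330 -> 285
    -- iteration 2/2 --
    FD 7: (23.455,-14.141) -> (25.267,-20.903) [heading=285, draw]
    RT 15: heading 285 -> 270
    RT 45: heading 270 -> 225
  ]
  -- iteration 2/2 --
  PD: pen down
  FD 2: (25.267,-20.903) -> (23.852,-22.317) [heading=225, draw]
  REPEAT 2 [
    -- iteration 1/2 --
    FD 7: (23.852,-22.317) -> (18.903,-27.267) [heading=225, draw]
    RT 15: heading 225 -> 210
    RT 45: heading 210 -> 165
    -- iteration 2/2 --
    FD 7: (18.903,-27.267) -> (12.141,-25.455) [heading=165, draw]
    RT 15: heading 165 -> 150
    RT 45: heading 150 -> 105
  ]
]
RT 15: heading 105 -> 90
LT 116: heading 90 -> 206
RT 72: heading 206 -> 134
Final: pos=(12.141,-25.455), heading=134, 7 segment(s) drawn

Segment endpoints: x in {8, 12.141, 14.761, 16.693, 18.903, 23.455, 23.852, 25.267}, y in {-27.267, -25.455, -22.317, -20.903, -14.141, -12.329, -11.812, -10}
xmin=8, ymin=-27.267, xmax=25.267, ymax=-10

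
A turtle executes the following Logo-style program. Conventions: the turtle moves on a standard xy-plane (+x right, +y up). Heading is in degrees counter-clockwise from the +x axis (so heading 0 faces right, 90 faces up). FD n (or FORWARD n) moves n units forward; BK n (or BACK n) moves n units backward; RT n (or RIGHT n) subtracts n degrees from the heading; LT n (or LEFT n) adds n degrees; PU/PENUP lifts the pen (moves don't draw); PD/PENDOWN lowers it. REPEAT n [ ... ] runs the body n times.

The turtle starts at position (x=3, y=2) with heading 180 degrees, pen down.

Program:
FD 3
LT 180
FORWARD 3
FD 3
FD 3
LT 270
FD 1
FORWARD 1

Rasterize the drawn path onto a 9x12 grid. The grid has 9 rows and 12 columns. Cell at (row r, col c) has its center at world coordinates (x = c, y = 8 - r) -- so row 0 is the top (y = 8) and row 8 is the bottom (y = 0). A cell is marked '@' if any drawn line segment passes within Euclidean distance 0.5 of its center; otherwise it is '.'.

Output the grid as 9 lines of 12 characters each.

Answer: ............
............
............
............
............
............
@@@@@@@@@@..
.........@..
.........@..

Derivation:
Segment 0: (3,2) -> (0,2)
Segment 1: (0,2) -> (3,2)
Segment 2: (3,2) -> (6,2)
Segment 3: (6,2) -> (9,2)
Segment 4: (9,2) -> (9,1)
Segment 5: (9,1) -> (9,-0)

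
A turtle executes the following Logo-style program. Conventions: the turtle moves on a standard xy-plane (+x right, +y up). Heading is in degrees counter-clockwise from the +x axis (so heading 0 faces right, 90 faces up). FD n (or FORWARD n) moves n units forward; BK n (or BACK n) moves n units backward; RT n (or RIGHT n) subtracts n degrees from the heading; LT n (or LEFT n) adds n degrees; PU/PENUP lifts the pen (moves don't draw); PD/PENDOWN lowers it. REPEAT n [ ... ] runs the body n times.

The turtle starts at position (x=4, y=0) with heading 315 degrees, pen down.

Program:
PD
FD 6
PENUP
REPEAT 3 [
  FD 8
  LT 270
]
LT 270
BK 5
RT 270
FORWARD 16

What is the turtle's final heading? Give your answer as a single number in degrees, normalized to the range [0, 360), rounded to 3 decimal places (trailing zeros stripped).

Answer: 45

Derivation:
Executing turtle program step by step:
Start: pos=(4,0), heading=315, pen down
PD: pen down
FD 6: (4,0) -> (8.243,-4.243) [heading=315, draw]
PU: pen up
REPEAT 3 [
  -- iteration 1/3 --
  FD 8: (8.243,-4.243) -> (13.899,-9.899) [heading=315, move]
  LT 270: heading 315 -> 225
  -- iteration 2/3 --
  FD 8: (13.899,-9.899) -> (8.243,-15.556) [heading=225, move]
  LT 270: heading 225 -> 135
  -- iteration 3/3 --
  FD 8: (8.243,-15.556) -> (2.586,-9.899) [heading=135, move]
  LT 270: heading 135 -> 45
]
LT 270: heading 45 -> 315
BK 5: (2.586,-9.899) -> (-0.95,-6.364) [heading=315, move]
RT 270: heading 315 -> 45
FD 16: (-0.95,-6.364) -> (10.364,4.95) [heading=45, move]
Final: pos=(10.364,4.95), heading=45, 1 segment(s) drawn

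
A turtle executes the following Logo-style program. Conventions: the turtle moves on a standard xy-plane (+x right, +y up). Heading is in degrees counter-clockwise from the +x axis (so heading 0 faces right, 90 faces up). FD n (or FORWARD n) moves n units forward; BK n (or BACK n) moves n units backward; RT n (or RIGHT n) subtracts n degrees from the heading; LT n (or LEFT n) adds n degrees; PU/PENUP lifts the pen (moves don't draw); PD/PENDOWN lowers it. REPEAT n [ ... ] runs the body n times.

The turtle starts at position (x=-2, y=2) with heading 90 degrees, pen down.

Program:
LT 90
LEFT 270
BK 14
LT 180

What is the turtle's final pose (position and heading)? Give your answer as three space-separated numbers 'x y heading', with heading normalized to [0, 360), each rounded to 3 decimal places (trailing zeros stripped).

Executing turtle program step by step:
Start: pos=(-2,2), heading=90, pen down
LT 90: heading 90 -> 180
LT 270: heading 180 -> 90
BK 14: (-2,2) -> (-2,-12) [heading=90, draw]
LT 180: heading 90 -> 270
Final: pos=(-2,-12), heading=270, 1 segment(s) drawn

Answer: -2 -12 270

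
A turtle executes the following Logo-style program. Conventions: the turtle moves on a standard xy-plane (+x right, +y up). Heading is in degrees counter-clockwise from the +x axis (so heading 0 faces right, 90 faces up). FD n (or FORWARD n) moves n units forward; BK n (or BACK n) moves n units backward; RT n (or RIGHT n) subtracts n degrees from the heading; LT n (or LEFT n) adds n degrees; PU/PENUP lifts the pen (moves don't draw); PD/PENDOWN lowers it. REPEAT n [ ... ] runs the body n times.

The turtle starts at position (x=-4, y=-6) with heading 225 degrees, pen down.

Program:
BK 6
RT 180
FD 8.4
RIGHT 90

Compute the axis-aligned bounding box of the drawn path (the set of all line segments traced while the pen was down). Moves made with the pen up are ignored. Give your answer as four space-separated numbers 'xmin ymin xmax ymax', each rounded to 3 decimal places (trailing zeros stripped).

Executing turtle program step by step:
Start: pos=(-4,-6), heading=225, pen down
BK 6: (-4,-6) -> (0.243,-1.757) [heading=225, draw]
RT 180: heading 225 -> 45
FD 8.4: (0.243,-1.757) -> (6.182,4.182) [heading=45, draw]
RT 90: heading 45 -> 315
Final: pos=(6.182,4.182), heading=315, 2 segment(s) drawn

Segment endpoints: x in {-4, 0.243, 6.182}, y in {-6, -1.757, 4.182}
xmin=-4, ymin=-6, xmax=6.182, ymax=4.182

Answer: -4 -6 6.182 4.182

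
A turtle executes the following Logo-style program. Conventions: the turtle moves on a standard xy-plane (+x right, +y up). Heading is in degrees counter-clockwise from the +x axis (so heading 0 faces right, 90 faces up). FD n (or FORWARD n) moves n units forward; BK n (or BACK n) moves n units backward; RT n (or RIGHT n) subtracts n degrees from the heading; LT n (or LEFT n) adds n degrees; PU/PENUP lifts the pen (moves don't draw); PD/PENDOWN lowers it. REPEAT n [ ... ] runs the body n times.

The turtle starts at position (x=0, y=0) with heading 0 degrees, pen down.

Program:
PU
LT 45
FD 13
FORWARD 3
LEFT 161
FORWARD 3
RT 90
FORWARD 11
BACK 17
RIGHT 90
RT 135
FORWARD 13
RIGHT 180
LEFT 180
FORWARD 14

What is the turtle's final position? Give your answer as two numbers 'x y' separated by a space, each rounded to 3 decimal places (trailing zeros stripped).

Executing turtle program step by step:
Start: pos=(0,0), heading=0, pen down
PU: pen up
LT 45: heading 0 -> 45
FD 13: (0,0) -> (9.192,9.192) [heading=45, move]
FD 3: (9.192,9.192) -> (11.314,11.314) [heading=45, move]
LT 161: heading 45 -> 206
FD 3: (11.314,11.314) -> (8.617,9.999) [heading=206, move]
RT 90: heading 206 -> 116
FD 11: (8.617,9.999) -> (3.795,19.885) [heading=116, move]
BK 17: (3.795,19.885) -> (11.248,4.606) [heading=116, move]
RT 90: heading 116 -> 26
RT 135: heading 26 -> 251
FD 13: (11.248,4.606) -> (7.015,-7.686) [heading=251, move]
RT 180: heading 251 -> 71
LT 180: heading 71 -> 251
FD 14: (7.015,-7.686) -> (2.457,-20.923) [heading=251, move]
Final: pos=(2.457,-20.923), heading=251, 0 segment(s) drawn

Answer: 2.457 -20.923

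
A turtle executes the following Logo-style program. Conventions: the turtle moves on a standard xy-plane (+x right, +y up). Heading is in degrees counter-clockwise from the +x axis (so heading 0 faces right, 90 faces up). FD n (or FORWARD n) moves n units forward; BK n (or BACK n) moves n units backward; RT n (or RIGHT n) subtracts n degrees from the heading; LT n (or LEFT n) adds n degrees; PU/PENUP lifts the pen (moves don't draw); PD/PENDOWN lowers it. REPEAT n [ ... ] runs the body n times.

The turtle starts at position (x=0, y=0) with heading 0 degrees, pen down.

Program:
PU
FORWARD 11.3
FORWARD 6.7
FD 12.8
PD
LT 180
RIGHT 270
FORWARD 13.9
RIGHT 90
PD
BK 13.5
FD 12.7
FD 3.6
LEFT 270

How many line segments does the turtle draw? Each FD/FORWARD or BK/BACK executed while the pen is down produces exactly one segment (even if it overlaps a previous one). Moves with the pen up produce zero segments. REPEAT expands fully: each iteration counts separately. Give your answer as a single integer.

Answer: 4

Derivation:
Executing turtle program step by step:
Start: pos=(0,0), heading=0, pen down
PU: pen up
FD 11.3: (0,0) -> (11.3,0) [heading=0, move]
FD 6.7: (11.3,0) -> (18,0) [heading=0, move]
FD 12.8: (18,0) -> (30.8,0) [heading=0, move]
PD: pen down
LT 180: heading 0 -> 180
RT 270: heading 180 -> 270
FD 13.9: (30.8,0) -> (30.8,-13.9) [heading=270, draw]
RT 90: heading 270 -> 180
PD: pen down
BK 13.5: (30.8,-13.9) -> (44.3,-13.9) [heading=180, draw]
FD 12.7: (44.3,-13.9) -> (31.6,-13.9) [heading=180, draw]
FD 3.6: (31.6,-13.9) -> (28,-13.9) [heading=180, draw]
LT 270: heading 180 -> 90
Final: pos=(28,-13.9), heading=90, 4 segment(s) drawn
Segments drawn: 4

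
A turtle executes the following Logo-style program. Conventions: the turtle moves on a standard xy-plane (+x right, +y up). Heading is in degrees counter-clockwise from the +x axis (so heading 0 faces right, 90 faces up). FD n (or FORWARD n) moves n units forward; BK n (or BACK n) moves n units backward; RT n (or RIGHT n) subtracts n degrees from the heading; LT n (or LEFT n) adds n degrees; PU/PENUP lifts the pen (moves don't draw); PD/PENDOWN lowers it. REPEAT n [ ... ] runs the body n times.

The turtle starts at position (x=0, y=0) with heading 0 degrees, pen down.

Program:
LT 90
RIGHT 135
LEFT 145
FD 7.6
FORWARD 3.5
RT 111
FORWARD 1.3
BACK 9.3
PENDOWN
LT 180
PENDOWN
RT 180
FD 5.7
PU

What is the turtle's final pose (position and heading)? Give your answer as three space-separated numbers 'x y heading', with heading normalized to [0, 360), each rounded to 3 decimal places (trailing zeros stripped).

Answer: -4.185 11.37 349

Derivation:
Executing turtle program step by step:
Start: pos=(0,0), heading=0, pen down
LT 90: heading 0 -> 90
RT 135: heading 90 -> 315
LT 145: heading 315 -> 100
FD 7.6: (0,0) -> (-1.32,7.485) [heading=100, draw]
FD 3.5: (-1.32,7.485) -> (-1.927,10.931) [heading=100, draw]
RT 111: heading 100 -> 349
FD 1.3: (-1.927,10.931) -> (-0.651,10.683) [heading=349, draw]
BK 9.3: (-0.651,10.683) -> (-9.781,12.458) [heading=349, draw]
PD: pen down
LT 180: heading 349 -> 169
PD: pen down
RT 180: heading 169 -> 349
FD 5.7: (-9.781,12.458) -> (-4.185,11.37) [heading=349, draw]
PU: pen up
Final: pos=(-4.185,11.37), heading=349, 5 segment(s) drawn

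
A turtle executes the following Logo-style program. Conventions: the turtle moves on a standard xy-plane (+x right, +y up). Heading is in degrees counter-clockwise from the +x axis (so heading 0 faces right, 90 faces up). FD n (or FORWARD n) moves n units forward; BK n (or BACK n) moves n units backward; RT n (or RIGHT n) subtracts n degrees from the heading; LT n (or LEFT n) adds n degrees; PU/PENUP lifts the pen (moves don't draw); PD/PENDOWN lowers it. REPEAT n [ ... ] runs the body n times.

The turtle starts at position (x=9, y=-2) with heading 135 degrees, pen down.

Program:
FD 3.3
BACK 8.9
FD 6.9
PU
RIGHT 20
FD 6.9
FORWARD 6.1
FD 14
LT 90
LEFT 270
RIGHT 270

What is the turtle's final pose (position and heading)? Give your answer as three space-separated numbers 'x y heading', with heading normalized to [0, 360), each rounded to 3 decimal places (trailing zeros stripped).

Answer: -3.33 23.39 205

Derivation:
Executing turtle program step by step:
Start: pos=(9,-2), heading=135, pen down
FD 3.3: (9,-2) -> (6.667,0.333) [heading=135, draw]
BK 8.9: (6.667,0.333) -> (12.96,-5.96) [heading=135, draw]
FD 6.9: (12.96,-5.96) -> (8.081,-1.081) [heading=135, draw]
PU: pen up
RT 20: heading 135 -> 115
FD 6.9: (8.081,-1.081) -> (5.165,5.173) [heading=115, move]
FD 6.1: (5.165,5.173) -> (2.587,10.701) [heading=115, move]
FD 14: (2.587,10.701) -> (-3.33,23.39) [heading=115, move]
LT 90: heading 115 -> 205
LT 270: heading 205 -> 115
RT 270: heading 115 -> 205
Final: pos=(-3.33,23.39), heading=205, 3 segment(s) drawn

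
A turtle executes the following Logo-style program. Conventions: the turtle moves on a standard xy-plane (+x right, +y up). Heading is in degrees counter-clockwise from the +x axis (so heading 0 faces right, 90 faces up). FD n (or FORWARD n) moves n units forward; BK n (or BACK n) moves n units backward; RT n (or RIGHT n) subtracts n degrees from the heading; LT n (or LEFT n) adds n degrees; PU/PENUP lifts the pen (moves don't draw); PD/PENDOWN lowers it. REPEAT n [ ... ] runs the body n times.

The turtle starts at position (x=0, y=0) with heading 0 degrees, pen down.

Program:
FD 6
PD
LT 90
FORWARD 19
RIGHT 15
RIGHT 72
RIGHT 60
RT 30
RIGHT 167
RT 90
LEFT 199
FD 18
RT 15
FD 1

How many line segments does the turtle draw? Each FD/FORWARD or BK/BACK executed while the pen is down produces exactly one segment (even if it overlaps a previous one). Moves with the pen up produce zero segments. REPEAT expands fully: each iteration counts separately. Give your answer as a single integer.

Answer: 4

Derivation:
Executing turtle program step by step:
Start: pos=(0,0), heading=0, pen down
FD 6: (0,0) -> (6,0) [heading=0, draw]
PD: pen down
LT 90: heading 0 -> 90
FD 19: (6,0) -> (6,19) [heading=90, draw]
RT 15: heading 90 -> 75
RT 72: heading 75 -> 3
RT 60: heading 3 -> 303
RT 30: heading 303 -> 273
RT 167: heading 273 -> 106
RT 90: heading 106 -> 16
LT 199: heading 16 -> 215
FD 18: (6,19) -> (-8.745,8.676) [heading=215, draw]
RT 15: heading 215 -> 200
FD 1: (-8.745,8.676) -> (-9.684,8.334) [heading=200, draw]
Final: pos=(-9.684,8.334), heading=200, 4 segment(s) drawn
Segments drawn: 4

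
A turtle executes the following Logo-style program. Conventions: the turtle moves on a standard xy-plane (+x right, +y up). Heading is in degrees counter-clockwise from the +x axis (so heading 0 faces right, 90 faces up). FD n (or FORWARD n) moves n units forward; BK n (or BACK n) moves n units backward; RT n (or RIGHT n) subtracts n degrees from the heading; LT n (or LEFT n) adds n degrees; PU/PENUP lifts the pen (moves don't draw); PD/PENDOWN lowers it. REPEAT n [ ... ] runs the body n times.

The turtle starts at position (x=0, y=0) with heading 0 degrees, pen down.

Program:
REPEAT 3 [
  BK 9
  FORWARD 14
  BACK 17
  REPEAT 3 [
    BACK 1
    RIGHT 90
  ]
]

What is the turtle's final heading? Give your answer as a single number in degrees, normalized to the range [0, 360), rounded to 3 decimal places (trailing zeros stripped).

Answer: 270

Derivation:
Executing turtle program step by step:
Start: pos=(0,0), heading=0, pen down
REPEAT 3 [
  -- iteration 1/3 --
  BK 9: (0,0) -> (-9,0) [heading=0, draw]
  FD 14: (-9,0) -> (5,0) [heading=0, draw]
  BK 17: (5,0) -> (-12,0) [heading=0, draw]
  REPEAT 3 [
    -- iteration 1/3 --
    BK 1: (-12,0) -> (-13,0) [heading=0, draw]
    RT 90: heading 0 -> 270
    -- iteration 2/3 --
    BK 1: (-13,0) -> (-13,1) [heading=270, draw]
    RT 90: heading 270 -> 180
    -- iteration 3/3 --
    BK 1: (-13,1) -> (-12,1) [heading=180, draw]
    RT 90: heading 180 -> 90
  ]
  -- iteration 2/3 --
  BK 9: (-12,1) -> (-12,-8) [heading=90, draw]
  FD 14: (-12,-8) -> (-12,6) [heading=90, draw]
  BK 17: (-12,6) -> (-12,-11) [heading=90, draw]
  REPEAT 3 [
    -- iteration 1/3 --
    BK 1: (-12,-11) -> (-12,-12) [heading=90, draw]
    RT 90: heading 90 -> 0
    -- iteration 2/3 --
    BK 1: (-12,-12) -> (-13,-12) [heading=0, draw]
    RT 90: heading 0 -> 270
    -- iteration 3/3 --
    BK 1: (-13,-12) -> (-13,-11) [heading=270, draw]
    RT 90: heading 270 -> 180
  ]
  -- iteration 3/3 --
  BK 9: (-13,-11) -> (-4,-11) [heading=180, draw]
  FD 14: (-4,-11) -> (-18,-11) [heading=180, draw]
  BK 17: (-18,-11) -> (-1,-11) [heading=180, draw]
  REPEAT 3 [
    -- iteration 1/3 --
    BK 1: (-1,-11) -> (0,-11) [heading=180, draw]
    RT 90: heading 180 -> 90
    -- iteration 2/3 --
    BK 1: (0,-11) -> (0,-12) [heading=90, draw]
    RT 90: heading 90 -> 0
    -- iteration 3/3 --
    BK 1: (0,-12) -> (-1,-12) [heading=0, draw]
    RT 90: heading 0 -> 270
  ]
]
Final: pos=(-1,-12), heading=270, 18 segment(s) drawn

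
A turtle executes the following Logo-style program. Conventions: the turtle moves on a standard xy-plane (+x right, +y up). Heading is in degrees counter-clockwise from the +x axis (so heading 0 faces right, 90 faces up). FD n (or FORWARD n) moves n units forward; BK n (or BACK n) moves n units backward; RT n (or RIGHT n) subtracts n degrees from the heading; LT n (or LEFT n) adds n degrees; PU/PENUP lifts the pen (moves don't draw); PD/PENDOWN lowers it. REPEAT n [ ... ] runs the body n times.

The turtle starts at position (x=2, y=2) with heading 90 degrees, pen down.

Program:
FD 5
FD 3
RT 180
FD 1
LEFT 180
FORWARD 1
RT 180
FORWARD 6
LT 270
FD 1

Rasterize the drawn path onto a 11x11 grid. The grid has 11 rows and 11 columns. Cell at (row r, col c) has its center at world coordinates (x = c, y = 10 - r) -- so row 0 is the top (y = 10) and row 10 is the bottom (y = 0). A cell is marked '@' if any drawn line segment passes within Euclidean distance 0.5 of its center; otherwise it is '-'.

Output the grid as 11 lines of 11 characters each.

Answer: --@--------
--@--------
--@--------
--@--------
--@--------
--@--------
-@@--------
--@--------
--@--------
-----------
-----------

Derivation:
Segment 0: (2,2) -> (2,7)
Segment 1: (2,7) -> (2,10)
Segment 2: (2,10) -> (2,9)
Segment 3: (2,9) -> (2,10)
Segment 4: (2,10) -> (2,4)
Segment 5: (2,4) -> (1,4)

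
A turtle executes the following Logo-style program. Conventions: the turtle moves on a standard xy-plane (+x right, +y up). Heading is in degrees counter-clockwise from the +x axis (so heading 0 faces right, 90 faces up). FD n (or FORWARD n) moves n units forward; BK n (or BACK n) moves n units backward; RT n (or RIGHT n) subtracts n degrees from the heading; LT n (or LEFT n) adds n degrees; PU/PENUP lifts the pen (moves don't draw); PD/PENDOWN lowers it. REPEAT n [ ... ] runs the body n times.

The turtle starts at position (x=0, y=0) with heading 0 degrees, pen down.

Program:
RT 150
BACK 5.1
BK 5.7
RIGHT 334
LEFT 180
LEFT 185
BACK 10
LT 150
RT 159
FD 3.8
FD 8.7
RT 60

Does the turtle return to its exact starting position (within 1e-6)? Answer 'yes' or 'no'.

Answer: no

Derivation:
Executing turtle program step by step:
Start: pos=(0,0), heading=0, pen down
RT 150: heading 0 -> 210
BK 5.1: (0,0) -> (4.417,2.55) [heading=210, draw]
BK 5.7: (4.417,2.55) -> (9.353,5.4) [heading=210, draw]
RT 334: heading 210 -> 236
LT 180: heading 236 -> 56
LT 185: heading 56 -> 241
BK 10: (9.353,5.4) -> (14.201,14.146) [heading=241, draw]
LT 150: heading 241 -> 31
RT 159: heading 31 -> 232
FD 3.8: (14.201,14.146) -> (11.862,11.152) [heading=232, draw]
FD 8.7: (11.862,11.152) -> (6.505,4.296) [heading=232, draw]
RT 60: heading 232 -> 172
Final: pos=(6.505,4.296), heading=172, 5 segment(s) drawn

Start position: (0, 0)
Final position: (6.505, 4.296)
Distance = 7.796; >= 1e-6 -> NOT closed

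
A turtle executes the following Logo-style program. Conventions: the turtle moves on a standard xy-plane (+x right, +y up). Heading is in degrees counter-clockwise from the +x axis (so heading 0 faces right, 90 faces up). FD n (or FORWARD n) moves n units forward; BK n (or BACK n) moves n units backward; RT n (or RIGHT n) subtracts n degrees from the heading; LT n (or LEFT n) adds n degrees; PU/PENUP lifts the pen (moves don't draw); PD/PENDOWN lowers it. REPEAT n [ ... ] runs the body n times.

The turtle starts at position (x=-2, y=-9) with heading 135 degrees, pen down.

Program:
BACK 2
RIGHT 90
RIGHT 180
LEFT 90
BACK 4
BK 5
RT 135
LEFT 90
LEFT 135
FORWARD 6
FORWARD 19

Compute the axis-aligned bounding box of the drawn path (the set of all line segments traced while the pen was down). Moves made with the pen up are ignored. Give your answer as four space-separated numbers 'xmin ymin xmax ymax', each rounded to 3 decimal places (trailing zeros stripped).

Answer: -6.95 -10.414 10.728 13.627

Derivation:
Executing turtle program step by step:
Start: pos=(-2,-9), heading=135, pen down
BK 2: (-2,-9) -> (-0.586,-10.414) [heading=135, draw]
RT 90: heading 135 -> 45
RT 180: heading 45 -> 225
LT 90: heading 225 -> 315
BK 4: (-0.586,-10.414) -> (-3.414,-7.586) [heading=315, draw]
BK 5: (-3.414,-7.586) -> (-6.95,-4.05) [heading=315, draw]
RT 135: heading 315 -> 180
LT 90: heading 180 -> 270
LT 135: heading 270 -> 45
FD 6: (-6.95,-4.05) -> (-2.707,0.192) [heading=45, draw]
FD 19: (-2.707,0.192) -> (10.728,13.627) [heading=45, draw]
Final: pos=(10.728,13.627), heading=45, 5 segment(s) drawn

Segment endpoints: x in {-6.95, -3.414, -2.707, -2, -0.586, 10.728}, y in {-10.414, -9, -7.586, -4.05, 0.192, 13.627}
xmin=-6.95, ymin=-10.414, xmax=10.728, ymax=13.627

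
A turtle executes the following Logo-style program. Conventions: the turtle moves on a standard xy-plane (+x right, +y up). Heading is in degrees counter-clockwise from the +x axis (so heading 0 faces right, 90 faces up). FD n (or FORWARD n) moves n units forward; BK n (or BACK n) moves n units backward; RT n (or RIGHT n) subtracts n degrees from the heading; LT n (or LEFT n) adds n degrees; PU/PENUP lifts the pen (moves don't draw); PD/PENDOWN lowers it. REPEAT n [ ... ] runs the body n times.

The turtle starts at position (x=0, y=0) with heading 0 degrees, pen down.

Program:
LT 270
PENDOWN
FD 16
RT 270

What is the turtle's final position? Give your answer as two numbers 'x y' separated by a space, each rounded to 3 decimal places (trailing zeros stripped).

Executing turtle program step by step:
Start: pos=(0,0), heading=0, pen down
LT 270: heading 0 -> 270
PD: pen down
FD 16: (0,0) -> (0,-16) [heading=270, draw]
RT 270: heading 270 -> 0
Final: pos=(0,-16), heading=0, 1 segment(s) drawn

Answer: 0 -16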